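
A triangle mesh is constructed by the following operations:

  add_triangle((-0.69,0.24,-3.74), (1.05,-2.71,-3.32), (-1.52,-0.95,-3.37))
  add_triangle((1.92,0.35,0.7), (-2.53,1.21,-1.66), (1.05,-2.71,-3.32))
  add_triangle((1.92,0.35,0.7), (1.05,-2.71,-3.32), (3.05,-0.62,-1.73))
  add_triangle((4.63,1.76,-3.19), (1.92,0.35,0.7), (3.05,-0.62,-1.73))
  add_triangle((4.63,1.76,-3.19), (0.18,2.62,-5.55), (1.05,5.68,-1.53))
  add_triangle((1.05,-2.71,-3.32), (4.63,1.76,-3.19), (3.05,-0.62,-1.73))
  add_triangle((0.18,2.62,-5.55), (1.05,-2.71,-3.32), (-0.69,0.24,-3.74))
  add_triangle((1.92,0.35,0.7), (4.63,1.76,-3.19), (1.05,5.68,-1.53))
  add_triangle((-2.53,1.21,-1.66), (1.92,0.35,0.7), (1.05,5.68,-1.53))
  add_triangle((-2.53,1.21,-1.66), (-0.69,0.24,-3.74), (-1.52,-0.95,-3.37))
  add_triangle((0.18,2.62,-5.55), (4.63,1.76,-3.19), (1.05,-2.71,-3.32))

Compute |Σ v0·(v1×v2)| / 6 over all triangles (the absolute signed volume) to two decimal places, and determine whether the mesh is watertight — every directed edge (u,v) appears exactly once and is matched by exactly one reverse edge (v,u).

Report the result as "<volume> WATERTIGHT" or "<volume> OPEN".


61.71 OPEN

Per-triangle v0·(v1×v2)/6:
  t1: +2.8453
  t2: -2.6650
  t3: +1.2452
  t4: +2.6687
  t5: +20.5231
  t6: +4.4564
  t7: +4.5396
  t8: +8.0068
  t9: -0.2726
  t10: +2.2344
  t11: +18.1307
Σ = +61.7127 → |volume| = 61.71

Directed edges: 33 total; 7 unmatched, e.g. (1.05,-2.71,-3.32)→(-1.52,-0.95,-3.37) → open.


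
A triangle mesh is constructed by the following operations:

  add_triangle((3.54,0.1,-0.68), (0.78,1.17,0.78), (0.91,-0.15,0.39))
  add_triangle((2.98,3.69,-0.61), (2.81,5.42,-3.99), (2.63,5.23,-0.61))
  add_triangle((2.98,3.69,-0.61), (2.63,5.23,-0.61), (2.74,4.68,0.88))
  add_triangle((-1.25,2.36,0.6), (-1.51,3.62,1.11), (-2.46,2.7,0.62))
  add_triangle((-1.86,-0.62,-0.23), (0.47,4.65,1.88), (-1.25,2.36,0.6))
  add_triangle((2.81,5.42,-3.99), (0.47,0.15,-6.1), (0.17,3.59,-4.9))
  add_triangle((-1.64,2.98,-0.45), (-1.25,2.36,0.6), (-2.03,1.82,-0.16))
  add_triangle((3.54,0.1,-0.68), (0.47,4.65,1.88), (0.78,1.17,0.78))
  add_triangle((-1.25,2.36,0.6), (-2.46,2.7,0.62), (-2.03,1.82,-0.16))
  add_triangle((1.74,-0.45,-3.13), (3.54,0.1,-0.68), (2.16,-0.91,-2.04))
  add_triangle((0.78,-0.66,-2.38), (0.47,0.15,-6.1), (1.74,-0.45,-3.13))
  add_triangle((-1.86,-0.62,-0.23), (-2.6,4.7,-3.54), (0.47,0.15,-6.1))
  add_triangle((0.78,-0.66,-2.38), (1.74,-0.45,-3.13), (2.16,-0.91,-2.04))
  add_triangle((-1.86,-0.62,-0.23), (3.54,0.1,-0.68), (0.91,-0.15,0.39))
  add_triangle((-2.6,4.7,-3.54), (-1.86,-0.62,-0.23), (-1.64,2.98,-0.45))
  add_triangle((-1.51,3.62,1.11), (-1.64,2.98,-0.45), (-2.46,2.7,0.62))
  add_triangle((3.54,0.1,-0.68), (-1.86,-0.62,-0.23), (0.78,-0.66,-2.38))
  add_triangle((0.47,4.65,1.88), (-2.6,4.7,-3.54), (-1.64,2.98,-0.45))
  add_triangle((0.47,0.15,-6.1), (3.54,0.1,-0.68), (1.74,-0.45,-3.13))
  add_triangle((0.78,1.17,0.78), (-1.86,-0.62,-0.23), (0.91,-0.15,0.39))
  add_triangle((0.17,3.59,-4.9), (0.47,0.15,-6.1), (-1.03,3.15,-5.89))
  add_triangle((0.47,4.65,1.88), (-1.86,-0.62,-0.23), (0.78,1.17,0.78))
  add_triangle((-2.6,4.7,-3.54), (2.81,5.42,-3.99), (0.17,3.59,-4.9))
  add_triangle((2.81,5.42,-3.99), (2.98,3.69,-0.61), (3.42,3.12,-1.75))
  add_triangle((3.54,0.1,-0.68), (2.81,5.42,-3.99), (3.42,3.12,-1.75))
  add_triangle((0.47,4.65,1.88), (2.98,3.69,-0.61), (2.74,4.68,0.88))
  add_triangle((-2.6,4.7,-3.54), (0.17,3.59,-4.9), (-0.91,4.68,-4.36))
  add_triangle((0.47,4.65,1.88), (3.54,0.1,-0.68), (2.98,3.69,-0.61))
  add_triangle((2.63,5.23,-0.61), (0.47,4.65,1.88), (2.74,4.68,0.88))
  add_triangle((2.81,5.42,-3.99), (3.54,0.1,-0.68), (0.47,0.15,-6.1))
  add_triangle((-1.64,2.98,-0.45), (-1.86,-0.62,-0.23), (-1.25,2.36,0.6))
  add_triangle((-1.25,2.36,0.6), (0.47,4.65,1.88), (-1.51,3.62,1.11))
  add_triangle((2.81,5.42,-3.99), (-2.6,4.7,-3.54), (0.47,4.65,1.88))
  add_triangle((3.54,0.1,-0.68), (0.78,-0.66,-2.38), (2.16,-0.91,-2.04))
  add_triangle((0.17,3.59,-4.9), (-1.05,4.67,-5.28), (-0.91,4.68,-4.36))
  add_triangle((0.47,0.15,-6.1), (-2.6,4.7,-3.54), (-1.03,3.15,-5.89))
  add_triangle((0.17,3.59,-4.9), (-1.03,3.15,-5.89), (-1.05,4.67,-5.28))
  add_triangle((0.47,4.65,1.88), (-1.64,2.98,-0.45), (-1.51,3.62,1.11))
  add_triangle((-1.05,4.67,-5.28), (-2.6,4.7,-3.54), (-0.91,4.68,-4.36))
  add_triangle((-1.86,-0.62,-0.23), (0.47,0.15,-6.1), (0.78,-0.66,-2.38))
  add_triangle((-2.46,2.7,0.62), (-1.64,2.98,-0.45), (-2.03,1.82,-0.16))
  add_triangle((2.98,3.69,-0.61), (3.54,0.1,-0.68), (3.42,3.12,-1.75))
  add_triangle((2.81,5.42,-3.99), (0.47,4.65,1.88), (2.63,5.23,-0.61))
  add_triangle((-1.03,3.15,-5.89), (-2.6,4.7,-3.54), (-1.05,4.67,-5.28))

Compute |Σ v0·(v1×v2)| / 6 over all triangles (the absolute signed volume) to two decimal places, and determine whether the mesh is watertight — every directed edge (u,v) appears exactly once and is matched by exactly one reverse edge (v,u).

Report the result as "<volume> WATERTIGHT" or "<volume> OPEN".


Per-triangle v0·(v1×v2)/6:
  t1: +0.4789
  t2: +3.2779
  t3: +1.4580
  t4: -0.0662
  t5: +0.5171
  t6: +9.9503
  t7: -0.4913
  t8: +1.2092
  t9: -0.2244
  t10: +1.1231
  t11: +0.7753
  t12: +10.6335
  t13: +0.3448
  t14: +0.2500
  t15: +3.0921
  t16: +1.0476
  t17: +0.5103
  t18: +4.2407
  t19: +1.9954
  t20: +0.1743
  t21: +4.5998
  t22: +0.4382
  t23: +10.1475
  t24: +2.9027
  t25: +2.7103
  t26: -1.6478
  t27: -1.4779
  t28: +4.2944
  t29: +3.1383
  t30: +18.6581
  t31: +1.0377
  t32: -0.1070
  t33: +24.2688
  t34: -0.6237
  t35: +0.8014
  t36: +1.8181
  t37: +1.9816
  t38: +1.8739
  t39: +1.3151
  t40: +1.7512
  t41: +0.4694
  t42: +2.2584
  t43: +5.2901
  t44: +3.2412
Σ = +129.4368 → |volume| = 129.44

Directed edges: 132 total, each appears once with its reverse present → watertight.

129.44 WATERTIGHT


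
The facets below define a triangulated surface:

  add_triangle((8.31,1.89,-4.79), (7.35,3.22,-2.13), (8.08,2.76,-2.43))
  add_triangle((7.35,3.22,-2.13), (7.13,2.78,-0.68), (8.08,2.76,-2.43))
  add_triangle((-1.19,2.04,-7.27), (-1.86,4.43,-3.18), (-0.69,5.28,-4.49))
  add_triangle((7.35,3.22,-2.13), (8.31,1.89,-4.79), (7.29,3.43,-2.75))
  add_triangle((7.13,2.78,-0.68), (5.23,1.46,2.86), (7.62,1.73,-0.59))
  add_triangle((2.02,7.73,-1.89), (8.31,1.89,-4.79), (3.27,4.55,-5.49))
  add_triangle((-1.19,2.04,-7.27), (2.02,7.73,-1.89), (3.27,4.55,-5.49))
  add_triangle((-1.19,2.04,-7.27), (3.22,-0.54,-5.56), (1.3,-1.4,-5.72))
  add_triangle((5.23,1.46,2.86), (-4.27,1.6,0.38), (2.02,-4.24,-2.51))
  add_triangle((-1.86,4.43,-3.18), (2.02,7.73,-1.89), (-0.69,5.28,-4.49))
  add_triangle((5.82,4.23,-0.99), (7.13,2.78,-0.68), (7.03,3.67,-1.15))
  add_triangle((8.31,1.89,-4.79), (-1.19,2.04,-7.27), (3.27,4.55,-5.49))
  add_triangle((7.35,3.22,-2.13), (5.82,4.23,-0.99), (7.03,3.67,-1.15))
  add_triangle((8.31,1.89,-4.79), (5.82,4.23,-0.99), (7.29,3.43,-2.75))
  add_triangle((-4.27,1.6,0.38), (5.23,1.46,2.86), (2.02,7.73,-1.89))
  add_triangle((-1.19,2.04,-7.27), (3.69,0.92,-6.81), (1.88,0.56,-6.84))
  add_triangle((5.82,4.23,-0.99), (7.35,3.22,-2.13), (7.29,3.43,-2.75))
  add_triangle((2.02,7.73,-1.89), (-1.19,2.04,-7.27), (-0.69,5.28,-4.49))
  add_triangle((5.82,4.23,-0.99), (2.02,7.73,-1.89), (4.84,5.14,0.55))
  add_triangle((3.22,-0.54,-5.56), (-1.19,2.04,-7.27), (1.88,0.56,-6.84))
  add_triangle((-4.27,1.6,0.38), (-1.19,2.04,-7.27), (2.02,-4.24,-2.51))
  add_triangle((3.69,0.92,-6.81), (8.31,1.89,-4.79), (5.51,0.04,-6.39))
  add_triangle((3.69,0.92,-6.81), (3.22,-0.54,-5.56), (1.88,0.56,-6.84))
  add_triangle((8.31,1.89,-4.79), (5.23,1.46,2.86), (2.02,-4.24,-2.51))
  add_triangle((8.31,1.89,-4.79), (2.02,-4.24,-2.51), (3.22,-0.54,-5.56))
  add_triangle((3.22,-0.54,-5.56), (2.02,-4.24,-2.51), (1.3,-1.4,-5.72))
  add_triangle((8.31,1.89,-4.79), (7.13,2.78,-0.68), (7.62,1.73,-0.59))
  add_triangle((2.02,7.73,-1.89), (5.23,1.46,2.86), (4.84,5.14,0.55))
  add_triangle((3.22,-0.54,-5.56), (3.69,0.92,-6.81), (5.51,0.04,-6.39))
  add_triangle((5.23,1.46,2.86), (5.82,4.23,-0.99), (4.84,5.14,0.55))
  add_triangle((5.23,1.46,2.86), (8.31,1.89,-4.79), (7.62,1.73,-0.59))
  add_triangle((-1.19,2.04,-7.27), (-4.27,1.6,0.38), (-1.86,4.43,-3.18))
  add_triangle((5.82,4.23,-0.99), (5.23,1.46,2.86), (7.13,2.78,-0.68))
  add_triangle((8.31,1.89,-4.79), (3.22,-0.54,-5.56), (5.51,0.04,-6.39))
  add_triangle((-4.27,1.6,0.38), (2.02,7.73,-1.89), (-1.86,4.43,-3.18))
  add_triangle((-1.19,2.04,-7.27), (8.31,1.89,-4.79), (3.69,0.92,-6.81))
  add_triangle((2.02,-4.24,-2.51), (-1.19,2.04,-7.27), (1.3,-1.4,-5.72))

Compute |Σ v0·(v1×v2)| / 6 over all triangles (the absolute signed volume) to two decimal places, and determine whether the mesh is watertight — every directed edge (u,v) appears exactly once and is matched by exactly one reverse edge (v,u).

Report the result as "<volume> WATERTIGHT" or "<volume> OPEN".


Per-triangle v0·(v1×v2)/6:
  t1: +2.0856
  t2: +1.3615
  t3: +6.7173
  t4: +2.0563
  t5: +4.8594
  t6: +32.4773
  t7: +27.8715
  t8: +9.3476
  t9: +2.5720
  t10: +6.8456
  t11: +0.6372
  t12: +30.4040
  t13: +1.3227
  t14: +0.0414
  t15: +24.2473
  t16: +4.3121
  t17: +1.5136
  t18: +10.9542
  t19: +10.7748
  t20: +0.8306
  t21: +20.9270
  t22: +8.2281
  t23: +2.7619
  t24: +37.7322
  t25: +21.7366
  t26: +7.8964
  t27: +6.1148
  t28: +3.2070
  t29: +2.8069
  t30: +9.0191
  t31: -1.4495
  t32: +15.8000
  t33: +7.5268
  t34: -0.5599
  t35: +15.6629
  t36: +14.0970
  t37: +4.5462
Σ = +357.2853 → |volume| = 357.29

Directed edges: 111 total; 9 unmatched, e.g. (8.08,2.76,-2.43)→(8.31,1.89,-4.79) → open.

357.29 OPEN


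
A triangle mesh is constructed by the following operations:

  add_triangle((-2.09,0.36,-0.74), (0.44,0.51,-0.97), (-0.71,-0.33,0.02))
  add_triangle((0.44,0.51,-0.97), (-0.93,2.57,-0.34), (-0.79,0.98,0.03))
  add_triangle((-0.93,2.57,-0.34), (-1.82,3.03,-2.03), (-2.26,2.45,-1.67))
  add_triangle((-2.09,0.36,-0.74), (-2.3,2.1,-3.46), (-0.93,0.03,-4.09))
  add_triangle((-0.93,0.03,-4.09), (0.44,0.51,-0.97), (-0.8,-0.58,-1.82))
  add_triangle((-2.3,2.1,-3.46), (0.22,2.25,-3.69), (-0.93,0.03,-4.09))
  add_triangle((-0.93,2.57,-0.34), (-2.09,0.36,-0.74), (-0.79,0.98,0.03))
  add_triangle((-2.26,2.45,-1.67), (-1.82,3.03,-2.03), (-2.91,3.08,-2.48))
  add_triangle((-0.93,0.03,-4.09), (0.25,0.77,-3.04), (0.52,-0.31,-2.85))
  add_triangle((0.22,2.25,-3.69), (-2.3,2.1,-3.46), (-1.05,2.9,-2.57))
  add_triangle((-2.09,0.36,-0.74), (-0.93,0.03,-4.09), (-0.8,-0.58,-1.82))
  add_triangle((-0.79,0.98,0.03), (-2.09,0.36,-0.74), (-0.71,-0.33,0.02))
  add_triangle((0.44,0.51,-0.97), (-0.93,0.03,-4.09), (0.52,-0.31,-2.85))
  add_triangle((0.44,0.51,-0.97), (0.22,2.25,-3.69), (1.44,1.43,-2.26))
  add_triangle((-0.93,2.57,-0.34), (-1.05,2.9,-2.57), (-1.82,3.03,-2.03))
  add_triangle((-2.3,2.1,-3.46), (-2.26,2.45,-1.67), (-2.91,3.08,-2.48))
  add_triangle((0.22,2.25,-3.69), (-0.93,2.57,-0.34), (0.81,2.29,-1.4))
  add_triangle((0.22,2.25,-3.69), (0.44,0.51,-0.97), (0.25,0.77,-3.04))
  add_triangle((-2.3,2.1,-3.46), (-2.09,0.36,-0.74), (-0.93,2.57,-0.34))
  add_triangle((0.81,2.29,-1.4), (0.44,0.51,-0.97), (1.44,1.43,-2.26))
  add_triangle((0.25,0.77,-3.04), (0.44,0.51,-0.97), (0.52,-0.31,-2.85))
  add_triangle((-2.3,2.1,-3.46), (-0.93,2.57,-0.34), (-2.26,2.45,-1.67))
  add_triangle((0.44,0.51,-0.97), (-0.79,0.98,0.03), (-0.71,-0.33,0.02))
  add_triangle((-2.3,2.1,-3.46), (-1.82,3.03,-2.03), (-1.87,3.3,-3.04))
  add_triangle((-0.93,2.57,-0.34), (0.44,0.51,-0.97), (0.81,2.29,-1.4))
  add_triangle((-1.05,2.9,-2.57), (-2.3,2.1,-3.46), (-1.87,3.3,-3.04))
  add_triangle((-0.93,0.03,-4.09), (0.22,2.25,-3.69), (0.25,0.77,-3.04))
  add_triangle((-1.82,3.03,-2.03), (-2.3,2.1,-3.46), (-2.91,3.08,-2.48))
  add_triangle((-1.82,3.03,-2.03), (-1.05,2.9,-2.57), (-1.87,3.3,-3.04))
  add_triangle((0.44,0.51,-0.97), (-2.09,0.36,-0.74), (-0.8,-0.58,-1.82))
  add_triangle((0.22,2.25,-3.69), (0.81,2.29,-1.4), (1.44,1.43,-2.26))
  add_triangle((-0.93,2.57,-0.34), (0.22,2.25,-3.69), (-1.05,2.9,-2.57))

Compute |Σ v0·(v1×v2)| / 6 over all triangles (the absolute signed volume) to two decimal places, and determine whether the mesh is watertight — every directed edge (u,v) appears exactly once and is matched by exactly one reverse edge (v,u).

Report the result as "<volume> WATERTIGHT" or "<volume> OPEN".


18.83 WATERTIGHT

Per-triangle v0·(v1×v2)/6:
  t1: +0.1220
  t2: -0.1256
  t3: +0.5413
  t4: +2.3520
  t5: +0.1348
  t6: +3.7907
  t7: +0.2631
  t8: +0.1505
  t9: +0.8076
  t10: +2.0617
  t11: +0.8706
  t12: +0.1286
  t13: -0.5494
  t14: +0.0776
  t15: +0.6772
  t16: -0.0006
  t17: +1.8951
  t18: +0.2513
  t19: +2.2144
  t20: -0.0974
  t21: +0.2266
  t22: -0.9842
  t23: -0.1529
  t24: +0.5512
  t25: -0.3400
  t26: +0.4358
  t27: +0.8865
  t28: +0.8805
  t29: +0.2542
  t30: -0.5951
  t31: +1.1298
  t32: +0.9694
Σ = +18.8273 → |volume| = 18.83

Directed edges: 96 total, each appears once with its reverse present → watertight.


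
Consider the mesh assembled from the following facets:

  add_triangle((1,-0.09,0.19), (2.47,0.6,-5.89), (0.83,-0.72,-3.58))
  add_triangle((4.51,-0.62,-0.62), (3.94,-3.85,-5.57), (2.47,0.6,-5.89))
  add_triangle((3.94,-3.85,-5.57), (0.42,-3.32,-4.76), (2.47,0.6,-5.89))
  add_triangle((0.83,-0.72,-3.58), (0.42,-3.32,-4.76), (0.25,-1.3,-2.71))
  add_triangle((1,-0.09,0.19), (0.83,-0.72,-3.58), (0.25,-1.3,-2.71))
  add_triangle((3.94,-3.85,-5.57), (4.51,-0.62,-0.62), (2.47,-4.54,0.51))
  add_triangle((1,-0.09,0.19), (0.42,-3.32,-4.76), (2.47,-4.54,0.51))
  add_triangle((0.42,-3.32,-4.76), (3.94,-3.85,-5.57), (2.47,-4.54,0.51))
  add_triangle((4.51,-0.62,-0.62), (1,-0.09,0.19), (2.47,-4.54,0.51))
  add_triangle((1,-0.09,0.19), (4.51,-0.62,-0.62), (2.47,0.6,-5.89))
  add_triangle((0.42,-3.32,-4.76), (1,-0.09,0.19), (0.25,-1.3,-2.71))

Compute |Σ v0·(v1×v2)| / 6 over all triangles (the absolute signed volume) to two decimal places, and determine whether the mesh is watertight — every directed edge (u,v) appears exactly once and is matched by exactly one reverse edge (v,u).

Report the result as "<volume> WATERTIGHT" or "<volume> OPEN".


57.67 OPEN

Per-triangle v0·(v1×v2)/6:
  t1: -1.1962
  t2: +17.3539
  t3: +12.8266
  t4: +0.2254
  t5: -0.4992
  t6: +17.9889
  t7: -3.5051
  t8: +13.4636
  t9: +1.0643
  t10: +0.4293
  t11: -0.4780
Σ = +57.6735 → |volume| = 57.67

Directed edges: 33 total; 3 unmatched, e.g. (2.47,0.6,-5.89)→(0.83,-0.72,-3.58) → open.


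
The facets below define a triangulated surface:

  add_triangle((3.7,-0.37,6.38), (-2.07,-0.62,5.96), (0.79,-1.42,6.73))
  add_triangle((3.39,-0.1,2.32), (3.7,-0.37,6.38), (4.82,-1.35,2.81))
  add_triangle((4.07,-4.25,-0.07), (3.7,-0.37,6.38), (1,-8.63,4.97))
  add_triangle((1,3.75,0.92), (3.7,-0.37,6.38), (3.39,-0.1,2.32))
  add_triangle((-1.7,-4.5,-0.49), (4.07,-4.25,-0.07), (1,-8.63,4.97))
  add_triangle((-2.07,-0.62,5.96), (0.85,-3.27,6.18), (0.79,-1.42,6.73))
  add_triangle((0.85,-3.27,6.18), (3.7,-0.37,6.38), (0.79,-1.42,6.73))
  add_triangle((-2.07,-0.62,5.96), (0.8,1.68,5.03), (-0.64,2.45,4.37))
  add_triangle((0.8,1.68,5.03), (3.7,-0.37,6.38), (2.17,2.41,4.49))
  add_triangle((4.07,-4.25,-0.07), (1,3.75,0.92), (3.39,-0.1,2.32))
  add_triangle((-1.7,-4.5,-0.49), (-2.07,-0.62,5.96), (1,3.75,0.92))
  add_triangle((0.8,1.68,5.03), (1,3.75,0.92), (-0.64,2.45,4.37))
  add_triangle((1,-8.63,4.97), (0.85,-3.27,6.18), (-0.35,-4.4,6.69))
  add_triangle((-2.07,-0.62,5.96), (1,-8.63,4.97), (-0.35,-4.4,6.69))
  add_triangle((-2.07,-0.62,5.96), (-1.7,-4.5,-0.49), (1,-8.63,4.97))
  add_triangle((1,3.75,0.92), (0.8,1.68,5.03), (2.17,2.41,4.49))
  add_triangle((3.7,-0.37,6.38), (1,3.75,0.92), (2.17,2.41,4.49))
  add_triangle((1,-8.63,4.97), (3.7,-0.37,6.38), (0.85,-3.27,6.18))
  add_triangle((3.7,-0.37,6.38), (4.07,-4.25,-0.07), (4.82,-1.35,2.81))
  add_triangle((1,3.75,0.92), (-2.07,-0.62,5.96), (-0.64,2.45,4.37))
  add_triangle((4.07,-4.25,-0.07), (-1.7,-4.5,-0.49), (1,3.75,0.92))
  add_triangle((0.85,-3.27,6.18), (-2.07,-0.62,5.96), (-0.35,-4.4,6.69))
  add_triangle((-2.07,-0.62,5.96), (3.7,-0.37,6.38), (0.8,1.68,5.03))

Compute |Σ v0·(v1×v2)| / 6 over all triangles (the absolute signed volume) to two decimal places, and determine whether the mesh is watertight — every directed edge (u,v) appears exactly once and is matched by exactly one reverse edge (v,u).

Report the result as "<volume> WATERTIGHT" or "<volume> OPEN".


Per-triangle v0·(v1×v2)/6:
  t1: +5.1428
  t2: +2.6979
  t3: +44.9758
  t4: +8.2515
  t5: +23.9007
  t6: +6.0186
  t7: +6.6443
  t8: +5.4276
  t9: +5.1018
  t10: +5.5476
  t11: +1.1791
  t12: +4.5619
  t13: +8.1302
  t14: +5.8740
  t15: +27.3956
  t16: +3.5504
  t17: +3.0794
  t18: +18.4234
  t19: +9.2432
  t20: -0.4540
  t21: -2.3007
  t22: +5.8747
  t23: +12.2042
Σ = +210.4698 → |volume| = 210.47

Directed edges: 69 total; 3 unmatched, e.g. (4.82,-1.35,2.81)→(3.39,-0.1,2.32) → open.

210.47 OPEN


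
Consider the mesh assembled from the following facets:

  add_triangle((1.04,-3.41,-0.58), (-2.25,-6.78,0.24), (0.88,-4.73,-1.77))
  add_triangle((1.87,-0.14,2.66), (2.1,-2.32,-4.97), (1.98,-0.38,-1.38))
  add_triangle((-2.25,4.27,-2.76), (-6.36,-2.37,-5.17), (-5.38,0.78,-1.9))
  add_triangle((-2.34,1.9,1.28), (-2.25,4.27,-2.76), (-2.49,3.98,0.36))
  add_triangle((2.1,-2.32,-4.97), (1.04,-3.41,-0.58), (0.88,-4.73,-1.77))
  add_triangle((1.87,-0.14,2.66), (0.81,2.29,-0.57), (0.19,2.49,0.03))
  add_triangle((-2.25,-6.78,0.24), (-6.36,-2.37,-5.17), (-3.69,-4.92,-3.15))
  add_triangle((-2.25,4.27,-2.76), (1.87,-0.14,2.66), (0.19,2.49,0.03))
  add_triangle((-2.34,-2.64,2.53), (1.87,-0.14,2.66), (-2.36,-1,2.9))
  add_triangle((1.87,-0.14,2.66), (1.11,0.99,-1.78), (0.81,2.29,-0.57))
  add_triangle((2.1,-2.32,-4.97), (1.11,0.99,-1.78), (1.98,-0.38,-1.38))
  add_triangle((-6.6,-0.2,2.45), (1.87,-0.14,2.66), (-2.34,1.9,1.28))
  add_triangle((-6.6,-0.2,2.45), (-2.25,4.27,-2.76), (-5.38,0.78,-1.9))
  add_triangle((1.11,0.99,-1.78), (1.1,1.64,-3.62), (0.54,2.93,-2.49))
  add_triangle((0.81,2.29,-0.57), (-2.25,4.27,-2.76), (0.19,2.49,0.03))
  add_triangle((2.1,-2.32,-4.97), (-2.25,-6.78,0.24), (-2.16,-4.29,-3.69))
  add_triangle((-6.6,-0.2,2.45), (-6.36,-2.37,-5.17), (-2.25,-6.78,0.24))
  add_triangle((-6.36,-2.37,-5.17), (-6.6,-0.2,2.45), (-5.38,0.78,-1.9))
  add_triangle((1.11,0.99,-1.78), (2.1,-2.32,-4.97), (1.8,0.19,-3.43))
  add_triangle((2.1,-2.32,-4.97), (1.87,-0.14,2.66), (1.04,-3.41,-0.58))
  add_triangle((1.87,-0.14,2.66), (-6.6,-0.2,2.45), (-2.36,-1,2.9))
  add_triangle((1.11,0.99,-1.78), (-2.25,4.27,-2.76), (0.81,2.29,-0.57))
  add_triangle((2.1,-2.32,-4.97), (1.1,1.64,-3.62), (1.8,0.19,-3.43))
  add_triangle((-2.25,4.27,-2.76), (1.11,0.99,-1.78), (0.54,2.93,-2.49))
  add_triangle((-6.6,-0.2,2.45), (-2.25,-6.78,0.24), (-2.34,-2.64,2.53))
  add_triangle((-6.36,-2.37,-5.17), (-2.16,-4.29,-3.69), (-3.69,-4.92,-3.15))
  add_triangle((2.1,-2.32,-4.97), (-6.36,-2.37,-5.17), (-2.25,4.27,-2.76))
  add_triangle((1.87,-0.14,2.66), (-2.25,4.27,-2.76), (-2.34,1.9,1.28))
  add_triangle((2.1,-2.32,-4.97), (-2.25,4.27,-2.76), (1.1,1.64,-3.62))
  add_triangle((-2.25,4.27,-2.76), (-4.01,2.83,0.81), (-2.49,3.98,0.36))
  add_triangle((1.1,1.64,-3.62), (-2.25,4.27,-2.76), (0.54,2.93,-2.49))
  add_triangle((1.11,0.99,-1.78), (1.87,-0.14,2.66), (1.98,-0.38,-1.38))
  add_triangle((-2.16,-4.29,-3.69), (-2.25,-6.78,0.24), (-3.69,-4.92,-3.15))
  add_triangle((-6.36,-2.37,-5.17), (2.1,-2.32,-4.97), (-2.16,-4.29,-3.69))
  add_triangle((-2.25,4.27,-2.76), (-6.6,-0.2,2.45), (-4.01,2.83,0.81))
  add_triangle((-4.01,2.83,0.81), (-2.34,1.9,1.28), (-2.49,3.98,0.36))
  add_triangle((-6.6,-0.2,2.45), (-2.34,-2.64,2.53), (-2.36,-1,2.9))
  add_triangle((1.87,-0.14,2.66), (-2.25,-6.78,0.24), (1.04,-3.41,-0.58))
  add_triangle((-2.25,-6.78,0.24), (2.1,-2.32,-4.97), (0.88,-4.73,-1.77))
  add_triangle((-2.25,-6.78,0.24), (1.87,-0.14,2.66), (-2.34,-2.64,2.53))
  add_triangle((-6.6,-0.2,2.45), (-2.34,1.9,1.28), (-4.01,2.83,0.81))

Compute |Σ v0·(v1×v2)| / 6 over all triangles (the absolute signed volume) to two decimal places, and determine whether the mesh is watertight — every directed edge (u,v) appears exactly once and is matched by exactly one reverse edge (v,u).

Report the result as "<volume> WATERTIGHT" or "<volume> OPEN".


313.01 OPEN

Per-triangle v0·(v1×v2)/6:
  t1: +2.8147
  t2: +2.2539
  t3: +16.1413
  t4: -2.0930
  t5: +2.2270
  t6: +1.1681
  t7: +8.7220
  t8: +0.6510
  t9: +3.3414
  t10: +1.8848
  t11: +2.0287
  t12: +7.3608
  t13: +14.8676
  t14: +0.6427
  t15: +1.3800
  t16: +16.6628
  t17: +54.1751
  t18: +17.1457
  t19: +0.0020
  t20: +6.8755
  t21: +2.9879
  t22: +2.6932
  t23: +1.6047
  t24: -0.9986
  t25: +13.9480
  t26: +6.7122
  t27: +39.2178
  t28: +5.6544
  t29: +7.4447
  t30: +4.5189
  t31: +2.9632
  t32: +1.6461
  t33: +6.1653
  t34: +18.3056
  t35: +8.4344
  t36: +1.2231
  t37: +4.0228
  t38: +8.0328
  t39: +7.7019
  t40: +9.6686
  t41: +2.8067
Σ = +313.0057 → |volume| = 313.01

Directed edges: 123 total; 3 unmatched, e.g. (1.11,0.99,-1.78)→(1.1,1.64,-3.62) → open.


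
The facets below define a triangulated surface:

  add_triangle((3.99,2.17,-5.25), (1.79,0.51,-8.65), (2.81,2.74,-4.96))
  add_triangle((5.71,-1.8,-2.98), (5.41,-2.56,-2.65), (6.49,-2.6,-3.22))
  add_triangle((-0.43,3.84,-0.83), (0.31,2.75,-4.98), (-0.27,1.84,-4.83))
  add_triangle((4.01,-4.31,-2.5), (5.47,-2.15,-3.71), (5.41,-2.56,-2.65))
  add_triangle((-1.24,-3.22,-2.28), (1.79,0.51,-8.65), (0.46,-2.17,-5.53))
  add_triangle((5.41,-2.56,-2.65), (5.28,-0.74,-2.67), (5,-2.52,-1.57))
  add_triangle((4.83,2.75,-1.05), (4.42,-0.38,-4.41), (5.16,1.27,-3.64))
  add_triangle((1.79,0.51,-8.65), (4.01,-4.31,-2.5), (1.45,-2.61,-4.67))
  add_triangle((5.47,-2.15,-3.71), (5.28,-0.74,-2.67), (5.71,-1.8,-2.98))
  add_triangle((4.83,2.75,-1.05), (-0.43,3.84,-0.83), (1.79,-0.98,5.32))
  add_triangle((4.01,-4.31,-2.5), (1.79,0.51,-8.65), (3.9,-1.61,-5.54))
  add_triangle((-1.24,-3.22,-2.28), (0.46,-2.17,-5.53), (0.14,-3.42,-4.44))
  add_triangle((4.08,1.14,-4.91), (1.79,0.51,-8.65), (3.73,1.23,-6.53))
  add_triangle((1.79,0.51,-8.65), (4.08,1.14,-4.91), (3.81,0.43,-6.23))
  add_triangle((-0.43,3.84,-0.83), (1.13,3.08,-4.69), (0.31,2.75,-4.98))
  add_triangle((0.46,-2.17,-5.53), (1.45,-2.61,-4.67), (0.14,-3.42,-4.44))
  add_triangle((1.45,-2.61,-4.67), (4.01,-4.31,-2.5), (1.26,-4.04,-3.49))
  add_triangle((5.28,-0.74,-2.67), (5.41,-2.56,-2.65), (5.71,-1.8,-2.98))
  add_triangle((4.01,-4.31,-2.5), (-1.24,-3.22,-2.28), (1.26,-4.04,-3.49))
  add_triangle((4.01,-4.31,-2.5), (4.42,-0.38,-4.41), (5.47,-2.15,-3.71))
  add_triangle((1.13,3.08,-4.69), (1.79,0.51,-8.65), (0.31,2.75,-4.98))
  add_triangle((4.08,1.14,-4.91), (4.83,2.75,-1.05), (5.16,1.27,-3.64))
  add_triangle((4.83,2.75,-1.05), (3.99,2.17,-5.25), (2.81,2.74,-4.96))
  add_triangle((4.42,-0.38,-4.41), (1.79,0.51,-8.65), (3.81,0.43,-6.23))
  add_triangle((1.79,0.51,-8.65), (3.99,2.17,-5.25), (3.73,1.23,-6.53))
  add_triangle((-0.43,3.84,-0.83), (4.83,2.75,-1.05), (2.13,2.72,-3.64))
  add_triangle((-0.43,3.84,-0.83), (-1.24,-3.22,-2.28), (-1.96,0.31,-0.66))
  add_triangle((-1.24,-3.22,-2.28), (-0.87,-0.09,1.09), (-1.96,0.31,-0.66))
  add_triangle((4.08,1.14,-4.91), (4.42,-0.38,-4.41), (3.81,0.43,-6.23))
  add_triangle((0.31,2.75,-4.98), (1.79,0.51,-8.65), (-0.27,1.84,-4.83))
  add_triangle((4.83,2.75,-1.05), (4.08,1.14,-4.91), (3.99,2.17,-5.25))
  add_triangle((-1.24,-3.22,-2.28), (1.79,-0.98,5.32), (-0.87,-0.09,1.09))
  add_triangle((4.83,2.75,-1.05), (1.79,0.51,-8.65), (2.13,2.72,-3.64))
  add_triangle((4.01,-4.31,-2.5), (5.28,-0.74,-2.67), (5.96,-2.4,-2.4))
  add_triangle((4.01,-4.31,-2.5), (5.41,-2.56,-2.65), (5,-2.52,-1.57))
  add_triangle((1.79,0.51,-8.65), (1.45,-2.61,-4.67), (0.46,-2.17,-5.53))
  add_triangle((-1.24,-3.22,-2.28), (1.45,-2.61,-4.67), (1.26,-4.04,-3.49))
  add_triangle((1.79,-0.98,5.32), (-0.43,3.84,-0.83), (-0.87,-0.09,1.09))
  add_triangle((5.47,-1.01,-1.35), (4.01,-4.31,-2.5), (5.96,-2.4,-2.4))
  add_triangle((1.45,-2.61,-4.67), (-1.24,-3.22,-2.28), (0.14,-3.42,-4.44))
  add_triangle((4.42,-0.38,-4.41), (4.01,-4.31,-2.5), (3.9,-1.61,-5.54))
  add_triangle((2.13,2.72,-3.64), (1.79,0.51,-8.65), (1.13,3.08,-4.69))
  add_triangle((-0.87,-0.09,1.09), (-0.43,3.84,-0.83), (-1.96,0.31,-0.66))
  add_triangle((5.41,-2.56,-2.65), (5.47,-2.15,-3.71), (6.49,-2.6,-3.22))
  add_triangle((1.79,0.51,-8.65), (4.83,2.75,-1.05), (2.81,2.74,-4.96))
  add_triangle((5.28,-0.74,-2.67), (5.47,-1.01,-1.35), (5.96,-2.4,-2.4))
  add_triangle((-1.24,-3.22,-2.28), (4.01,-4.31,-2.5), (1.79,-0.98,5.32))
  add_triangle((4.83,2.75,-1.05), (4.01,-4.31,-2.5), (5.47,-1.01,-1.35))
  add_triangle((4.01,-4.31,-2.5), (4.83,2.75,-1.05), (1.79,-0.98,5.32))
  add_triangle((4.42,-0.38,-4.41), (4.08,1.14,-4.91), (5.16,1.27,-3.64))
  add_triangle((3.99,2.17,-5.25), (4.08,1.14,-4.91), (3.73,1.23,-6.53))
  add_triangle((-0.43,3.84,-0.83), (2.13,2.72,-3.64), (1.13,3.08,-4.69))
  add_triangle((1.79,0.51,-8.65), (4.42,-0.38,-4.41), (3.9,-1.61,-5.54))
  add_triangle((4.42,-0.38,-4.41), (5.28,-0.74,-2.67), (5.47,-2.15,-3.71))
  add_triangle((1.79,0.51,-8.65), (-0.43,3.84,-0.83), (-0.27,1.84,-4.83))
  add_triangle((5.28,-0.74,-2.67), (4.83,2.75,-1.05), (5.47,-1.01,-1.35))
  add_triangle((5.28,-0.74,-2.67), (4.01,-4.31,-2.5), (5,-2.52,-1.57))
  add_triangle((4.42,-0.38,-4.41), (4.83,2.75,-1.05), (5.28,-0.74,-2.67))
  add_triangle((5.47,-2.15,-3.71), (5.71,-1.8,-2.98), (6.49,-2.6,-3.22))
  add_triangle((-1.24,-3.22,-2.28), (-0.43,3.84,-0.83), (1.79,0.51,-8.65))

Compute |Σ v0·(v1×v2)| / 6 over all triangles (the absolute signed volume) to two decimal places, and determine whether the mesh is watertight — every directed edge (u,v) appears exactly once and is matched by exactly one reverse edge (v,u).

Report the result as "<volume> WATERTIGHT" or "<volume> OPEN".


Per-triangle v0·(v1×v2)/6:
  t1: +5.4616
  t2: -0.0444
  t3: +1.9324
  t4: +2.4536
  t5: +2.8504
  t6: +1.3824
  t7: +1.2409
  t8: +11.4207
  t9: +0.7178
  t10: +17.2871
  t11: +7.9432
  t12: +1.7192
  t13: +0.8158
  t14: +2.8140
  t15: +2.5482
  t16: +1.8058
  t17: +4.8593
  t18: +0.2222
  t19: +2.7489
  t20: +3.2477
  t21: +3.4769
  t22: +3.0034
  t23: +4.3785
  t24: +2.6428
  t25: +2.8429
  t26: +9.3262
  t27: +3.0595
  t28: +1.6818
  t29: +2.1988
  t30: +2.8801
  t31: +3.8441
  t32: +4.0380
  t33: +11.3255
  t34: +2.6749
  t35: +1.9868
  t36: +4.5870
  t37: +3.4351
  t38: +4.0284
  t39: +1.2341
  t40: +0.4528
  t41: +6.2257
  t42: +4.9884
  t43: +1.6531
  t44: +0.4215
  t45: -9.3643
  t46: +1.8184
  t47: +17.6571
  t48: -4.5522
  t49: +32.9214
  t50: +2.7159
  t51: +1.4073
  t52: +3.3894
  t53: +7.2520
  t54: +2.8465
  t55: -5.5892
  t56: +4.5687
  t57: -3.9170
  t58: +6.8522
  t59: +0.5187
  t60: +12.2659
Σ = +230.6037 → |volume| = 230.60

Directed edges: 180 total, each appears once with its reverse present → watertight.

230.60 WATERTIGHT


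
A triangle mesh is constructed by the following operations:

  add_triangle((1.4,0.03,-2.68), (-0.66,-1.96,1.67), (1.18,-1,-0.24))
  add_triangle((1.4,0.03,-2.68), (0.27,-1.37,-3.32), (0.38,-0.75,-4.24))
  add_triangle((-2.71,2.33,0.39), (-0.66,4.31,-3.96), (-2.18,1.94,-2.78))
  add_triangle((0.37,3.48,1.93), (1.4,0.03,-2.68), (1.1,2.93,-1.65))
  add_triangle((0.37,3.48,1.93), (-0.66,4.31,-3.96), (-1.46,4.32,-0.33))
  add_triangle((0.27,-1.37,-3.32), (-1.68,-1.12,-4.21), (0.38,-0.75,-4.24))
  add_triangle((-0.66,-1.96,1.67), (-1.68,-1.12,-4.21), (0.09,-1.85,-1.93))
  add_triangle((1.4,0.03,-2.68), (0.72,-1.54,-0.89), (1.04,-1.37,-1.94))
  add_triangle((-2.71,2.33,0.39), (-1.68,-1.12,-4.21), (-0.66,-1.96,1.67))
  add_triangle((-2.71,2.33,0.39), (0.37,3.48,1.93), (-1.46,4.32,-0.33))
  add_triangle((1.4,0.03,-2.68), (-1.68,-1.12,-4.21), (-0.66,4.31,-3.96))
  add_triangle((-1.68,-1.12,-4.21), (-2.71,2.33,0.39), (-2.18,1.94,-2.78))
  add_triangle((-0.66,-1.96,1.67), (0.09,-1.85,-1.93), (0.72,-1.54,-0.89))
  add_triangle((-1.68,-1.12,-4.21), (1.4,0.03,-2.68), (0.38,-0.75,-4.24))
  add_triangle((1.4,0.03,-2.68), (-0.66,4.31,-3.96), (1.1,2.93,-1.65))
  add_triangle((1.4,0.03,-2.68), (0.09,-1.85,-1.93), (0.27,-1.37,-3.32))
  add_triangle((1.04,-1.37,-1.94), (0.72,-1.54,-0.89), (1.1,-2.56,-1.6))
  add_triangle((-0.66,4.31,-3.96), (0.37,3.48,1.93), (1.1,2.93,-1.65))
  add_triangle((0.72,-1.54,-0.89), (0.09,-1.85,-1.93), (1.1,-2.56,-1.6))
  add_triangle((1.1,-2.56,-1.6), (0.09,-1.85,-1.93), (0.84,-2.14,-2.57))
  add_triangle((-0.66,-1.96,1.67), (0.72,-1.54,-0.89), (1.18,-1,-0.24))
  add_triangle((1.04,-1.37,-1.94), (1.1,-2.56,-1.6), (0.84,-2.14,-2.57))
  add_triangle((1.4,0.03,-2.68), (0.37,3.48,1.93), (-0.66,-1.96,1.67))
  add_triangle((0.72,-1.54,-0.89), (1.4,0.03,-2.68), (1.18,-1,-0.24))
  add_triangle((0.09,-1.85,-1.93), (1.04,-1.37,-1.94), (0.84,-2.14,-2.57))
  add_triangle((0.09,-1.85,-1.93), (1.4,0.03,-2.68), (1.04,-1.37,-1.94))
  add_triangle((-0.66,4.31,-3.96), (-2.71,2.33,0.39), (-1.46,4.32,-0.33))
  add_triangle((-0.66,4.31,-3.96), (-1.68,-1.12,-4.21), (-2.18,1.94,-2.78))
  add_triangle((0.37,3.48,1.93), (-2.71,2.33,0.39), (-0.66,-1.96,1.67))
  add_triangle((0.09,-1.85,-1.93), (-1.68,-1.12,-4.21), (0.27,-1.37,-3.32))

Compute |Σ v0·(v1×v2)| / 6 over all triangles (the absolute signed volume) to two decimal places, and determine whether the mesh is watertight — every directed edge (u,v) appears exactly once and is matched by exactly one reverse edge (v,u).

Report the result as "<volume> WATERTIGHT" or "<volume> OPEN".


Per-triangle v0·(v1×v2)/6:
  t1: -0.8194
  t2: +0.6317
  t3: +5.1093
  t4: +1.4200
  t5: +5.3012
  t6: +1.1307
  t7: +2.6950
  t8: +0.1402
  t9: +6.9063
  t10: +3.6718
  t11: +8.8138
  t12: +3.7154
  t13: +0.9058
  t14: +0.4252
  t15: +4.0022
  t16: +0.6470
  t17: +0.0409
  t18: +5.0282
  t19: +0.0026
  t20: +0.3444
  t21: +0.6492
  t22: +0.2741
  t23: +1.5273
  t24: +0.6159
  t25: +0.0146
  t26: +0.5930
  t27: +4.7000
  t28: +5.7594
  t29: +4.9659
  t30: +1.2019
Σ = +70.4137 → |volume| = 70.41

Directed edges: 90 total, each appears once with its reverse present → watertight.

70.41 WATERTIGHT


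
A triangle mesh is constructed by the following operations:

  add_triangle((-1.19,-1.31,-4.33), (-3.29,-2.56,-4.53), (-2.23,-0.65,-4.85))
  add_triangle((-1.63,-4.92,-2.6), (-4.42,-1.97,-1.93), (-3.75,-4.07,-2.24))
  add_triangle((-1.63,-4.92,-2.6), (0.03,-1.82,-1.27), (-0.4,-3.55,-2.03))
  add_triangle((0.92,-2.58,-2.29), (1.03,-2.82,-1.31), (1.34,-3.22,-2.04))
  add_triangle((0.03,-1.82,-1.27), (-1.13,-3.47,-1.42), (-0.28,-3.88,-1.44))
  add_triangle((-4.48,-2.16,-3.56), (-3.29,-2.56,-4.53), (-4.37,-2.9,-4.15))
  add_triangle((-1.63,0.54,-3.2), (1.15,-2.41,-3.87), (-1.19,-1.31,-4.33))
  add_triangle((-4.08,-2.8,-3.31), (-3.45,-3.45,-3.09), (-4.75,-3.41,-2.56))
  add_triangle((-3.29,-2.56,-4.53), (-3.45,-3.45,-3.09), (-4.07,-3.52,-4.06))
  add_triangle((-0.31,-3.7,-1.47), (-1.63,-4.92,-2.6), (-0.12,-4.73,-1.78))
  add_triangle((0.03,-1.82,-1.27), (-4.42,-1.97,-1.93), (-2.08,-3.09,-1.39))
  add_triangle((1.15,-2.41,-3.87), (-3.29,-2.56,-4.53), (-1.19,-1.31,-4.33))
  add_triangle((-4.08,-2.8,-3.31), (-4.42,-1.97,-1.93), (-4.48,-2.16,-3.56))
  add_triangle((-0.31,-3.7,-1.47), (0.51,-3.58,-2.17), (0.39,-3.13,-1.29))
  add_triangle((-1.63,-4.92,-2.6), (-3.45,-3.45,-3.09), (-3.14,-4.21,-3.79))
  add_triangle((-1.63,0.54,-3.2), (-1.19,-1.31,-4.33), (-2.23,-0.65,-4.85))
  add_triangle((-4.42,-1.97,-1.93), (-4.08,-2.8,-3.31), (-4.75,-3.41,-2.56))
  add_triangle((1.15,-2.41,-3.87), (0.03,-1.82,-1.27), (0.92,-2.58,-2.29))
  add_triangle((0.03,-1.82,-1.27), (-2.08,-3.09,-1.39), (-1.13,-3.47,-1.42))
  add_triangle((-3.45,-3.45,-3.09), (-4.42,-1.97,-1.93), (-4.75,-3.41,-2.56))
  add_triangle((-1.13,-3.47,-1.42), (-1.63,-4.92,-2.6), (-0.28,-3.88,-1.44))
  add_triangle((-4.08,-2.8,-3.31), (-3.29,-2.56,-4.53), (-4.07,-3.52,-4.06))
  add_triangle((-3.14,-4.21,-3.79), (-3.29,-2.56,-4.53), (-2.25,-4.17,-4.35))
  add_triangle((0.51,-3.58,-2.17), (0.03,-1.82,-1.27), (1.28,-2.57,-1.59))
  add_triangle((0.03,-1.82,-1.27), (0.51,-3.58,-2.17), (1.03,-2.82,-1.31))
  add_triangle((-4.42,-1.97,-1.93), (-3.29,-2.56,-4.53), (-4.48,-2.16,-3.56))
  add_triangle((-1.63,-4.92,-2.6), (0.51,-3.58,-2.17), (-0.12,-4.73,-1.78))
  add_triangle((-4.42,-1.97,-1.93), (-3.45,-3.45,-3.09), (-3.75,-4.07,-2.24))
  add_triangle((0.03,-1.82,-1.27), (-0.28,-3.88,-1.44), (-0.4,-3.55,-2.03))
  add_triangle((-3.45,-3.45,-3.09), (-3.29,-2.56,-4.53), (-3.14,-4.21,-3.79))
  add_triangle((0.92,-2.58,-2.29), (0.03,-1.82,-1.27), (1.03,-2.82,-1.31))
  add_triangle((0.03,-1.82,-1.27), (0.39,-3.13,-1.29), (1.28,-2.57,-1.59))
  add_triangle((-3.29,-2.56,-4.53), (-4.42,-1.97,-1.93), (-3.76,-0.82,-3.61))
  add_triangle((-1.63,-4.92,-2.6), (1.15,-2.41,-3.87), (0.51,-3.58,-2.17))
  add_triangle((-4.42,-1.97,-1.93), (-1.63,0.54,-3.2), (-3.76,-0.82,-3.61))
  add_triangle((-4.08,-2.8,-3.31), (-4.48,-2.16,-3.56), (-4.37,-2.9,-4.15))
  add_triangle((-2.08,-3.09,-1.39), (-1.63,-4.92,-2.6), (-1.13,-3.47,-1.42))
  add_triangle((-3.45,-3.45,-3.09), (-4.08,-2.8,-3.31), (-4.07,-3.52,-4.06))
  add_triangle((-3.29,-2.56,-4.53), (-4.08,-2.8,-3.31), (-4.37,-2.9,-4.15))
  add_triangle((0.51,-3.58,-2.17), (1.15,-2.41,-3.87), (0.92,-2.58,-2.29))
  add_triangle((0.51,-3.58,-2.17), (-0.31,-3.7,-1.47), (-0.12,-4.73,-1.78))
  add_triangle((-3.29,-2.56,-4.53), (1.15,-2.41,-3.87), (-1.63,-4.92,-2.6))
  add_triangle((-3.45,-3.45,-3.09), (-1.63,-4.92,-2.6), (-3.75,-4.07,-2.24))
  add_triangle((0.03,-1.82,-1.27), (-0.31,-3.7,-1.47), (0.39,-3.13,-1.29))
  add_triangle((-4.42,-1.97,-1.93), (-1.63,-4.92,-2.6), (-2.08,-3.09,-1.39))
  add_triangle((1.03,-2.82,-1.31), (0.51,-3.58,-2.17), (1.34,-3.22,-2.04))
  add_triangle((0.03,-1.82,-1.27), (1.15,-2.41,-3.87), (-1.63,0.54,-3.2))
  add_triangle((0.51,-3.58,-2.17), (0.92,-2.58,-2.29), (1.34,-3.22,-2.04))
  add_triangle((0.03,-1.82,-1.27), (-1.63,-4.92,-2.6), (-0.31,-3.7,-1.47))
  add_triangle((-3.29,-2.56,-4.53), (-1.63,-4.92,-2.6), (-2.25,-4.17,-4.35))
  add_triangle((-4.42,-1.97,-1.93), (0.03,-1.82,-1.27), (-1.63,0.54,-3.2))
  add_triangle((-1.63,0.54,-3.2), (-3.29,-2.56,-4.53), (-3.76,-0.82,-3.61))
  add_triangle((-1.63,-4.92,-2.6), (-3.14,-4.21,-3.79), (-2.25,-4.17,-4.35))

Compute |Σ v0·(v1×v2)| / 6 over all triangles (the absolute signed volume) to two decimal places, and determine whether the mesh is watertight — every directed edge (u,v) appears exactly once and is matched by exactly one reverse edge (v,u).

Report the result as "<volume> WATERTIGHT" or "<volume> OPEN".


Per-triangle v0·(v1×v2)/6:
  t1: +1.9763
  t2: -1.4751
  t3: +0.1162
  t4: -0.0898
  t5: -0.3520
  t6: +0.6418
  t7: +1.7380
  t8: +0.9818
  t9: +0.3267
  t10: +0.0354
  t11: -1.3938
  t12: +3.7290
  t13: +0.9758
  t14: +0.2775
  t15: +1.1480
  t16: +0.5337
  t17: +1.1044
  t18: -0.4175
  t19: -0.3713
  t20: -0.8237
  t21: +0.3313
  t22: +0.7640
  t23: +1.9205
  t24: +0.0954
  t25: -0.0079
  t26: -0.9201
  t27: +1.3308
  t28: +1.9493
  t29: +0.1296
  t30: +1.3845
  t31: -0.3212
  t32: -0.3148
  t33: +3.5360
  t34: +3.1666
  t35: +0.2675
  t36: +0.3811
  t37: +0.3623
  t38: +0.4141
  t39: +0.2496
  t40: +0.4446
  t41: -0.1769
  t42: +10.2751
  t43: +2.3261
  t44: -0.2148
  t45: +1.5204
  t46: +0.2430
  t47: -2.2807
  t48: +0.3528
  t49: -0.4833
  t50: -2.0351
  t51: -4.5577
  t52: +2.6574
  t53: +1.9569
Σ = +33.4078 → |volume| = 33.41

Directed edges: 159 total; 9 unmatched, e.g. (-3.29,-2.56,-4.53)→(-2.23,-0.65,-4.85) → open.

33.41 OPEN


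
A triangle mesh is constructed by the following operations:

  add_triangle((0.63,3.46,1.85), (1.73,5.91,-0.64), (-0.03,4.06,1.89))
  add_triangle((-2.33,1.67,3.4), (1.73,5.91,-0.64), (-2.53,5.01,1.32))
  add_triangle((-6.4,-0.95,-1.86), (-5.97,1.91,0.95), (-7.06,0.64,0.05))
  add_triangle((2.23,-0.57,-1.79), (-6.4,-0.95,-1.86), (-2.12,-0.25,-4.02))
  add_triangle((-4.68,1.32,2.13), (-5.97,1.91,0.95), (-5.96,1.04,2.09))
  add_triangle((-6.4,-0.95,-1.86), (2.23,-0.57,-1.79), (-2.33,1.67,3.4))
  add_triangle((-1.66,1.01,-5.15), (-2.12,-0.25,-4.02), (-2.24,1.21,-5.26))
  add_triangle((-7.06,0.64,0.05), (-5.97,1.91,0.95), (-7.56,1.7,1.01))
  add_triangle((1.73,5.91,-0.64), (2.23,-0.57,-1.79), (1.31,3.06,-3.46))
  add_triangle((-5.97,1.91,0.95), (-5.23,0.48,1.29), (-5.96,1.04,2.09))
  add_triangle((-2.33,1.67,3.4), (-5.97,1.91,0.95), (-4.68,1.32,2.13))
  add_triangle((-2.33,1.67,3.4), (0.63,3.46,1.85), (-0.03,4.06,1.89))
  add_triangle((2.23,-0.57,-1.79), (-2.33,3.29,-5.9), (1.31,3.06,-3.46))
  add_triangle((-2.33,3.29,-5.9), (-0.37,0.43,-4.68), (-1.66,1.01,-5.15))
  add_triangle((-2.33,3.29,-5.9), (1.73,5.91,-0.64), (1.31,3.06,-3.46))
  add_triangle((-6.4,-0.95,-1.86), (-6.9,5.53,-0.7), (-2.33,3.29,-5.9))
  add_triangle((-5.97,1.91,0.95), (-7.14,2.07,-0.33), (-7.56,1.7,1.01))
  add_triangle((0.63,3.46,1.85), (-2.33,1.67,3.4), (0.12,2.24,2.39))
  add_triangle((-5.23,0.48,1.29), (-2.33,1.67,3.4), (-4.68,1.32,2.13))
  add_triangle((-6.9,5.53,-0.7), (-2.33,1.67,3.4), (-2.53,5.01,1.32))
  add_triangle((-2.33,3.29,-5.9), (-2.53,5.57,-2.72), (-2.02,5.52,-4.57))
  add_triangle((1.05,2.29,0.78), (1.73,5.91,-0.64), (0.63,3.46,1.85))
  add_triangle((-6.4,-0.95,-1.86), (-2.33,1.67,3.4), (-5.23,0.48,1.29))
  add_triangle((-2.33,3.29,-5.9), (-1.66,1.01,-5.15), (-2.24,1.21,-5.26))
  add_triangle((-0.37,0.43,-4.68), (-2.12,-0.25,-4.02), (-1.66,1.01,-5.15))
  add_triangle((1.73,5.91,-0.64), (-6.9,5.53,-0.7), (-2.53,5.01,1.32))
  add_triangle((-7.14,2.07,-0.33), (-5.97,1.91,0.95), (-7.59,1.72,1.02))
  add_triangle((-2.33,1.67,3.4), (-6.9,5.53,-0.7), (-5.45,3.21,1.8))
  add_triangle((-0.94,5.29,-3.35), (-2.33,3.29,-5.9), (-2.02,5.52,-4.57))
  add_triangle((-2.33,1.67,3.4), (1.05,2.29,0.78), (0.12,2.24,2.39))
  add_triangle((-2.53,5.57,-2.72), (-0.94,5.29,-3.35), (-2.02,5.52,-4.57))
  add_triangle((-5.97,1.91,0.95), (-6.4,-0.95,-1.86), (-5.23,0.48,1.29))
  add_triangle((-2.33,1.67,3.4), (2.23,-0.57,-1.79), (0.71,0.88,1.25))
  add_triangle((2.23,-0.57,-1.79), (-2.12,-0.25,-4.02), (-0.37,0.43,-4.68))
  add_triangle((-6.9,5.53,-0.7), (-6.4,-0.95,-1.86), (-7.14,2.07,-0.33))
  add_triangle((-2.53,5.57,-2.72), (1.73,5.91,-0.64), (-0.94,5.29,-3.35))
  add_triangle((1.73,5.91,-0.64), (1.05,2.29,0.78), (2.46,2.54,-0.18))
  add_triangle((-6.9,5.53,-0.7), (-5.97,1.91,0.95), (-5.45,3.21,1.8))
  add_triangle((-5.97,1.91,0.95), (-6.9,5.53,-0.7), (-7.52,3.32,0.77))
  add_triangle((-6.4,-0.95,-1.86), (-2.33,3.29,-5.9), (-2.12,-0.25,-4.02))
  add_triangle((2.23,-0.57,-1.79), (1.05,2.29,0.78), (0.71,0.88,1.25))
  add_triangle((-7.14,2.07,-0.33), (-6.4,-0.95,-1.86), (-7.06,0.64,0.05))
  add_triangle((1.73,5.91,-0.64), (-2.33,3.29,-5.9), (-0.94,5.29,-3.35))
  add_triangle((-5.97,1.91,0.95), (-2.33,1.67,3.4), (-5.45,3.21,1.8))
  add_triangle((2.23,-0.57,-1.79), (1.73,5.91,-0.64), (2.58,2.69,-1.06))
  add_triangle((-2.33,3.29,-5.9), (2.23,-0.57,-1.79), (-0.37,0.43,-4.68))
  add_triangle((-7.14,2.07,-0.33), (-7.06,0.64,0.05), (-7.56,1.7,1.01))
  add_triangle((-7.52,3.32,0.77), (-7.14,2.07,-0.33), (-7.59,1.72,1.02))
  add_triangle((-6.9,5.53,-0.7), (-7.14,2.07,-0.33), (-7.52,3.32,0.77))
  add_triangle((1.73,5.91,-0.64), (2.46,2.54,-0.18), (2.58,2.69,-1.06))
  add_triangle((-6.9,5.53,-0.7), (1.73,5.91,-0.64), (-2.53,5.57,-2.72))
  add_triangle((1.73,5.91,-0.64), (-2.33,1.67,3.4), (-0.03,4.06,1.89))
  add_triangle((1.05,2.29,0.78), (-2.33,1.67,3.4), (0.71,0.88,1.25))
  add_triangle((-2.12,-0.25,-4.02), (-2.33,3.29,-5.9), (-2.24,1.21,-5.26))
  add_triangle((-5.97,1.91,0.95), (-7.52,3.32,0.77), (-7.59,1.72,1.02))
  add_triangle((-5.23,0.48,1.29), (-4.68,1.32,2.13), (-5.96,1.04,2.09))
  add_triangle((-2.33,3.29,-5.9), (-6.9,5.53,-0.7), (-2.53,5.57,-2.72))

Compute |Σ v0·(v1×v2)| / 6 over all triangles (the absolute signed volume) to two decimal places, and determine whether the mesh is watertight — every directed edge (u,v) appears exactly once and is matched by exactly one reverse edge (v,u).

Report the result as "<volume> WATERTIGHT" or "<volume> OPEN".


243.36 OPEN

Per-triangle v0·(v1×v2)/6:
  t1: +1.7916
  t2: +8.9249
  t3: -1.4344
  t4: +3.4396
  t5: +0.9934
  t6: -1.3240
  t7: +0.6116
  t8: -0.4567
  t9: +6.6308
  t10: +0.9606
  t11: +1.8087
  t12: +1.5387
  t13: +7.3922
  t14: +1.9050
  t15: +12.4103
  t16: +41.5761
  t17: +1.0073
  t18: +1.3949
  t19: +0.9546
  t20: +12.8295
  t21: +3.3962
  t22: +1.2196
  t23: -0.5784
  t24: +0.9313
  t25: +1.3599
  t26: +16.0267
  t27: -0.9932
  t28: +4.3081
  t29: +1.8433
  t30: -0.9422
  t31: +2.1986
  t32: +4.7828
  t33: -0.1232
  t34: +2.1781
  t35: +7.8422
  t36: +6.1922
  t37: +1.7025
  t38: +5.7068
  t39: -0.2249
  t40: +12.8407
  t41: +1.0903
  t42: +3.8749
  t43: +4.5806
  t44: +3.5617
  t45: +1.4547
  t46: +4.0154
  t47: +2.0556
  t48: +2.4983
  t49: +5.2109
  t50: +1.4675
  t51: +17.3477
  t52: +2.1708
  t53: +1.4540
  t54: +0.5034
  t55: +0.4715
  t56: -0.0619
  t57: +19.0418
Σ = +243.3588 → |volume| = 243.36

Directed edges: 171 total; 7 unmatched, e.g. (0.12,2.24,2.39)→(0.63,3.46,1.85) → open.
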